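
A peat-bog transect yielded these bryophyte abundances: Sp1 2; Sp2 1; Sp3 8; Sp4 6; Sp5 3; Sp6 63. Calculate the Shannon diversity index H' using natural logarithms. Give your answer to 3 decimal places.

0.888

Total N = 2+1+8+6+3+63 = 83, so the proportions are 0.0241, 0.01205, 0.09639, 0.07229, 0.03614, 0.75904 (working shown to 5 dp, full precision carried).
Each pᵢ ln pᵢ term: 0.0241×(-3.72569)=-0.08978, 0.01205×(-4.41884)=-0.05324, 0.09639×(-2.33940)=-0.22548, 0.07229×(-2.62708)=-0.18991, 0.03614×(-3.32023)=-0.12001, 0.75904×(-0.27571)=-0.20927.
Sum = -0.88769, so H' = 0.888.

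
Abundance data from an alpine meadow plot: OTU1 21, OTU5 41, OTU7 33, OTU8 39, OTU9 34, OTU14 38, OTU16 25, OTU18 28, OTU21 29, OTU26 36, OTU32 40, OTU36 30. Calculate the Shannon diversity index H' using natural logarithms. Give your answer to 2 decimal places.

Total N = 21+41+33+39+34+38+25+28+29+36+40+30 = 394, so the proportions are 0.0533, 0.1041, 0.0838, 0.099, 0.0863, 0.0964, 0.0635, 0.0711, 0.0736, 0.0914, 0.1015, 0.0761 (working shown to 4 dp, full precision carried).
Each pᵢ ln pᵢ term: 0.0533×(-2.9318)=-0.1563, 0.1041×(-2.2628)=-0.2355, 0.0838×(-2.4798)=-0.2077, 0.099×(-2.3128)=-0.2289, 0.0863×(-2.4500)=-0.2114, 0.0964×(-2.3388)=-0.2256, 0.0635×(-2.7575)=-0.1750, 0.0711×(-2.6441)=-0.1879, 0.0736×(-2.6091)=-0.1920, 0.0914×(-2.3928)=-0.2186, 0.1015×(-2.2875)=-0.2322, 0.0761×(-2.5752)=-0.1961.
Sum = -2.4672, so H' = 2.47.

2.47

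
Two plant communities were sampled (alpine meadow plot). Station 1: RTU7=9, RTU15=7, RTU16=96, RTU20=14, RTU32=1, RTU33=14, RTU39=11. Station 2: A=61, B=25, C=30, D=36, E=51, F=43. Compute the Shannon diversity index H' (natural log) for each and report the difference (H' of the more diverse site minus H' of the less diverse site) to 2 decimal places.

0.49

Station 1: N=152, proportions 0.05921, 0.04605, 0.63158, 0.09211, 0.00658, 0.09211, 0.07237, giving H' = 1.26175 (working shown to 5 dp, full precision carried).
Station 2: N=246, proportions 0.24797, 0.10163, 0.12195, 0.14634, 0.20732, 0.1748, giving H' = 1.74707.
Difference = |1.26175 − 1.74707| = 0.48532, i.e. 0.49 to 2 decimal places.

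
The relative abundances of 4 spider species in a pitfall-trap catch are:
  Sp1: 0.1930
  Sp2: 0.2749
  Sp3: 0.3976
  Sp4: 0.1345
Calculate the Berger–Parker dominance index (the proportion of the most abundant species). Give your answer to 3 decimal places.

The largest proportion is 0.3976, i.e. d = 0.398 to 3 decimal places.

0.398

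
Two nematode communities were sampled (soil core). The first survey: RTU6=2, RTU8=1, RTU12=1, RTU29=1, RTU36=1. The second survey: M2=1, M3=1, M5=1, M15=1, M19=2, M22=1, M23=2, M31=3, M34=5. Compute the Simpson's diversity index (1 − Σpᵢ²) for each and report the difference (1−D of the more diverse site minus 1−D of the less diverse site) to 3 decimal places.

0.060

The first survey: N=6, proportions 0.33333, 0.16667, 0.16667, 0.16667, 0.16667, giving 1−D = 0.77778 (working shown to 5 dp, full precision carried).
The second survey: N=17, proportions 0.05882, 0.05882, 0.05882, 0.05882, 0.11765, 0.05882, 0.11765, 0.17647, 0.29412, giving 1−D = 0.83737.
Difference = |0.77778 − 0.83737| = 0.05959, i.e. 0.060 to 3 decimal places.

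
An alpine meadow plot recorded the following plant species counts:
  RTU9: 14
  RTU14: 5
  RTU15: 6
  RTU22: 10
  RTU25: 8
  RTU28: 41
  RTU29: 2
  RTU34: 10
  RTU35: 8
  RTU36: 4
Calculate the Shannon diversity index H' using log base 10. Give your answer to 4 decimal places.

0.8502

Total N = 14+5+6+10+8+41+2+10+8+4 = 108, so the proportions are 0.1296296, 0.0462963, 0.0555556, 0.0925926, 0.0740741, 0.3796296, 0.0185185, 0.0925926, 0.0740741, 0.037037 (working shown to 7 dp, full precision carried).
Each pᵢ log₁₀ pᵢ term: 0.1296296×(-0.8872957)=-0.1150198, 0.0462963×(-1.3344538)=-0.0617803, 0.0555556×(-1.2552725)=-0.0697374, 0.0925926×(-1.0334238)=-0.0956874, 0.0740741×(-1.1303338)=-0.0837284, 0.3796296×(-0.4206399)=-0.1596874, 0.0185185×(-1.7323938)=-0.0320814, 0.0925926×(-1.0334238)=-0.0956874, 0.0740741×(-1.1303338)=-0.0837284, 0.037037×(-1.4313638)=-0.0530135.
Sum = -0.8501513, so H' = 0.8502.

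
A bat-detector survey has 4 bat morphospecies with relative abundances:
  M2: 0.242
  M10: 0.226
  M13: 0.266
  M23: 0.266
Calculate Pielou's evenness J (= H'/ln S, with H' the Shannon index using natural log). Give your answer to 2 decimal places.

H' = −Σ pᵢ ln pᵢ = −((-0.3434) + (-0.3361) + (-0.3523) + (-0.3523)) = 1.3840 (working shown to 4 dp, full precision carried).
With S = 4 species, ln S = 1.3863, so J = 1.3840/1.3863 = 0.9983, i.e. 1.00 to 2 decimal places.

1.00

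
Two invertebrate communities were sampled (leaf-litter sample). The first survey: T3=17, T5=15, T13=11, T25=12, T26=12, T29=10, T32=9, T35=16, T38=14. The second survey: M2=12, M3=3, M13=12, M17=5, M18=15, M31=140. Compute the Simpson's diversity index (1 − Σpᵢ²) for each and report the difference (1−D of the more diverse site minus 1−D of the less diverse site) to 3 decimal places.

The first survey: N=116, proportions 0.14655, 0.12931, 0.09483, 0.10345, 0.10345, 0.08621, 0.07759, 0.13793, 0.12069, giving 1−D = 0.88436 (working shown to 5 dp, full precision carried).
The second survey: N=187, proportions 0.06417, 0.01604, 0.06417, 0.02674, 0.08021, 0.74866, giving 1−D = 0.42386.
Difference = |0.88436 − 0.42386| = 0.46050, i.e. 0.461 to 3 decimal places.

0.461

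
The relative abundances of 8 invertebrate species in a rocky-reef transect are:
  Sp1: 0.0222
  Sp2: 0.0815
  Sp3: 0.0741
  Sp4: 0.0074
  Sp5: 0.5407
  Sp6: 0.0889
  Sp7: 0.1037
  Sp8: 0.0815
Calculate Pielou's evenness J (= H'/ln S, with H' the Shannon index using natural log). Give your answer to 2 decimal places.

0.72

H' = −Σ pᵢ ln pᵢ = −((-0.0845) + (-0.2043) + (-0.1928) + (-0.0363) + (-0.3325) + (-0.2152) + (-0.2350) + (-0.2043)) = 1.5050 (working shown to 4 dp, full precision carried).
With S = 8 species, ln S = 2.0794, so J = 1.5050/2.0794 = 0.7237, i.e. 0.72 to 2 decimal places.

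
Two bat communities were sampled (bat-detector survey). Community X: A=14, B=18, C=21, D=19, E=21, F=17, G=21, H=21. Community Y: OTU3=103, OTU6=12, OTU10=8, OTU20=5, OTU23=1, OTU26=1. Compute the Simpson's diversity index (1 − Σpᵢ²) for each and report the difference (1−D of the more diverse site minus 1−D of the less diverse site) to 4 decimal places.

Community X: N=152, proportions 0.092105, 0.118421, 0.138158, 0.125, 0.138158, 0.111842, 0.138158, 0.138158, giving 1−D = 0.873009 (working shown to 6 dp, full precision carried).
Community Y: N=130, proportions 0.792308, 0.092308, 0.061538, 0.038462, 0.007692, 0.007692, giving 1−D = 0.358343.
Difference = |0.873009 − 0.358343| = 0.514666, i.e. 0.5147 to 4 decimal places.

0.5147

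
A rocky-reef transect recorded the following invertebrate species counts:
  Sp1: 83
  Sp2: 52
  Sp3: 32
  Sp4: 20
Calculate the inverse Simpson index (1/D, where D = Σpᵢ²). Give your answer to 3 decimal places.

Total N = 83+52+32+20 = 187, so the proportions are 0.4438503, 0.2780749, 0.171123, 0.1069519 (working shown to 7 dp, full precision carried).
D = 0.4438503² + 0.2780749² + 0.171123² + 0.1069519² = 0.1970031 + 0.0773256 + 0.0292831 + 0.0114387 = 0.3150505.
So 1/D = 3.17409, i.e. 3.174 to 3 decimal places.

3.174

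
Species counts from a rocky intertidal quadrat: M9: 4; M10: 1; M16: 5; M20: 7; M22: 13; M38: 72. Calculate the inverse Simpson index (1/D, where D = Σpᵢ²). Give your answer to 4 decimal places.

1.9111

Total N = 4+1+5+7+13+72 = 102, so the proportions are 0.0392157, 0.0098039, 0.0490196, 0.0686275, 0.127451, 0.7058824 (working shown to 7 dp, full precision carried).
D = 0.0392157² + 0.0098039² + 0.0490196² + 0.0686275² + 0.127451² + 0.7058824² = 0.0015379 + 0.0000961 + 0.0024029 + 0.0047097 + 0.0162438 + 0.4982699 = 0.5232603.
So 1/D = 1.911095, i.e. 1.9111 to 4 decimal places.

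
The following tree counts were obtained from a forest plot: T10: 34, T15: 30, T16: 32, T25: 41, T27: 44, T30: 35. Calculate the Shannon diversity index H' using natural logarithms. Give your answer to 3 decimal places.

1.783

Total N = 34+30+32+41+44+35 = 216, so the proportions are 0.15741, 0.13889, 0.14815, 0.18981, 0.2037, 0.16204 (working shown to 5 dp, full precision carried).
Each pᵢ ln pᵢ term: 0.15741×(-1.84892)=-0.29103, 0.13889×(-1.97408)=-0.27418, 0.14815×(-1.90954)=-0.28290, 0.18981×(-1.66171)=-0.31542, 0.2037×(-1.59109)=-0.32411, 0.16204×(-1.81993)=-0.29490.
Sum = -1.78253, so H' = 1.783.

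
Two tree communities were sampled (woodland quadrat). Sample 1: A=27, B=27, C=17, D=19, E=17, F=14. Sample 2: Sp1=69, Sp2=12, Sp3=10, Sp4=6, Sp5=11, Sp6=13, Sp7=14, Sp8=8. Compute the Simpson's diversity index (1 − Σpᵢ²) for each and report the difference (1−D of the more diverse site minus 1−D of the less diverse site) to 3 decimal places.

Sample 1: N=121, proportions 0.22314, 0.22314, 0.140496, 0.157025, 0.140496, 0.115702, giving 1−D = 0.822895 (working shown to 6 dp, full precision carried).
Sample 2: N=143, proportions 0.482517, 0.083916, 0.06993, 0.041958, 0.076923, 0.090909, 0.097902, 0.055944, giving 1−D = 0.726588.
Difference = |0.822895 − 0.726588| = 0.096307, i.e. 0.096 to 3 decimal places.

0.096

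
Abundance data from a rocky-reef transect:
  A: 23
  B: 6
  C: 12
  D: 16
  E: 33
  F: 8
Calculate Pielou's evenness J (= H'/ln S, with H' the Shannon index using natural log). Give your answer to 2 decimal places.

0.91

Total N = 23+6+12+16+33+8 = 98, so the proportions are 0.2347, 0.0612, 0.1224, 0.1633, 0.3367, 0.0816 (working shown to 4 dp, full precision carried).
H' = −Σ pᵢ ln pᵢ = −((-0.3402) + (-0.1710) + (-0.2572) + (-0.2959) + (-0.3665) + (-0.2045)) = 1.6353.
With S = 6 species, ln S = 1.7918, so J = 1.6353/1.7918 = 0.9127, i.e. 0.91 to 2 decimal places.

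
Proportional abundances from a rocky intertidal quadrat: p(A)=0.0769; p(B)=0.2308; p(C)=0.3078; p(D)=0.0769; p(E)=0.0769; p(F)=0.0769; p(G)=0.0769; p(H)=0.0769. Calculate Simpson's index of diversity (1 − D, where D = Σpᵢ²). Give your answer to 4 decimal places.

D = 0.0769² + 0.2308² + 0.3078² + 0.0769² + 0.0769² + 0.0769² + 0.0769² + 0.0769² = 0.005914 + 0.053269 + 0.094741 + 0.005914 + 0.005914 + 0.005914 + 0.005914 + 0.005914 = 0.183491 (working shown to 6 dp, full precision carried).
So 1 − D = 0.816509, i.e. 0.8165 to 4 decimal places.

0.8165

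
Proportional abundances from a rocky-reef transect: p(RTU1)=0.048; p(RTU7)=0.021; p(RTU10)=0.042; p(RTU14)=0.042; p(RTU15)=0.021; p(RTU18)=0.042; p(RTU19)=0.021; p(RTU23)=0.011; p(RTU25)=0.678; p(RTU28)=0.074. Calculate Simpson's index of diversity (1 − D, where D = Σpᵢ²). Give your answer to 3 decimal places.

0.526

D = 0.048² + 0.021² + 0.042² + 0.042² + 0.021² + 0.042² + 0.021² + 0.011² + 0.678² + 0.074² = 0.00230 + 0.00044 + 0.00176 + 0.00176 + 0.00044 + 0.00176 + 0.00044 + 0.00012 + 0.45968 + 0.00548 = 0.47420 (working shown to 5 dp, full precision carried).
So 1 − D = 0.52580, i.e. 0.526 to 3 decimal places.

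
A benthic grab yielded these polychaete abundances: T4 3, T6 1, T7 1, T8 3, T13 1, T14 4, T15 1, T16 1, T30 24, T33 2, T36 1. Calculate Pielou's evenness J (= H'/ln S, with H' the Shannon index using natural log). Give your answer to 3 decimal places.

0.667

Total N = 3+1+1+3+1+4+1+1+24+2+1 = 42, so the proportions are 0.07143, 0.02381, 0.02381, 0.07143, 0.02381, 0.09524, 0.02381, 0.02381, 0.57143, 0.04762, 0.02381 (working shown to 5 dp, full precision carried).
H' = −Σ pᵢ ln pᵢ = −((-0.18850) + (-0.08899) + (-0.08899) + (-0.18850) + (-0.08899) + (-0.22394) + (-0.08899) + (-0.08899) + (-0.31978) + (-0.14498) + (-0.08899)) = 1.59966.
With S = 11 species, ln S = 2.39790, so J = 1.59966/2.39790 = 0.66711, i.e. 0.667 to 3 decimal places.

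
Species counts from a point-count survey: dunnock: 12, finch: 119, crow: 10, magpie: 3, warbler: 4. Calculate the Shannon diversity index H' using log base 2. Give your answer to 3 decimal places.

1.064

Total N = 12+119+10+3+4 = 148, so the proportions are 0.08108, 0.80405, 0.06757, 0.02027, 0.02703 (working shown to 5 dp, full precision carried).
Each pᵢ log₂ pᵢ term: 0.08108×(-3.62449)=-0.29388, 0.80405×(-0.31464)=-0.25298, 0.06757×(-3.88753)=-0.26267, 0.02027×(-5.62449)=-0.11401, 0.02703×(-5.20945)=-0.14080.
Sum = -1.06434, so H' = 1.064.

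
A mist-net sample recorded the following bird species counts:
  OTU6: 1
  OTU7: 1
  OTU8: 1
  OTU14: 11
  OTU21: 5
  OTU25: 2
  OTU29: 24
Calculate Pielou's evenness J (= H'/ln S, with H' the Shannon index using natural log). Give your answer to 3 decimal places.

0.676

Total N = 1+1+1+11+5+2+24 = 45, so the proportions are 0.02222, 0.02222, 0.02222, 0.24444, 0.11111, 0.04444, 0.53333 (working shown to 5 dp, full precision carried).
H' = −Σ pᵢ ln pᵢ = −((-0.08459) + (-0.08459) + (-0.08459) + (-0.34437) + (-0.24414) + (-0.13838) + (-0.33526)) = 1.31592.
With S = 7 species, ln S = 1.94591, so J = 1.31592/1.94591 = 0.67625, i.e. 0.676 to 3 decimal places.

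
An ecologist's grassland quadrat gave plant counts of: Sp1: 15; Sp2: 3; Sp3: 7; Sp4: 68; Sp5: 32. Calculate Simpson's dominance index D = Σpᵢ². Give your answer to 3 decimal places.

0.380

Total N = 15+3+7+68+32 = 125, so the proportions are 0.12, 0.024, 0.056, 0.544, 0.256 (working shown to 5 dp, full precision carried).
D = 0.12² + 0.024² + 0.056² + 0.544² + 0.256² = 0.01440 + 0.00058 + 0.00314 + 0.29594 + 0.06554 = 0.37958.
To 3 decimal places, D = 0.380.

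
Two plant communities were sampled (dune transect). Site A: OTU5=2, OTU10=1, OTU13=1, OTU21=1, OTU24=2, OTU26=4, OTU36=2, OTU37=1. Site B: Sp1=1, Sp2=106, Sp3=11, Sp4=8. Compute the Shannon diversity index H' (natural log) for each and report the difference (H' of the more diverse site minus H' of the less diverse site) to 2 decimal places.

Site A: N=14, proportions 0.1429, 0.0714, 0.0714, 0.0714, 0.1429, 0.2857, 0.1429, 0.0714, giving H' = 1.9459 (working shown to 4 dp, full precision carried).
Site B: N=126, proportions 0.0079, 0.8413, 0.0873, 0.0635, giving H' = 0.5717.
Difference = |1.9459 − 0.5717| = 1.3742, i.e. 1.37 to 2 decimal places.

1.37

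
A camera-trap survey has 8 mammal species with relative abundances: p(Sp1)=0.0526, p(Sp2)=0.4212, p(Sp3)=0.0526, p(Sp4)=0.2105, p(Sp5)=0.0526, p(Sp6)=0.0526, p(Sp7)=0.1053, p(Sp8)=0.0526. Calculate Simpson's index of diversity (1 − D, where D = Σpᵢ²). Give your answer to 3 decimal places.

D = 0.0526² + 0.4212² + 0.0526² + 0.2105² + 0.0526² + 0.0526² + 0.1053² + 0.0526² = 0.00277 + 0.17741 + 0.00277 + 0.04431 + 0.00277 + 0.00277 + 0.01109 + 0.00277 = 0.24664 (working shown to 5 dp, full precision carried).
So 1 − D = 0.75336, i.e. 0.753 to 3 decimal places.

0.753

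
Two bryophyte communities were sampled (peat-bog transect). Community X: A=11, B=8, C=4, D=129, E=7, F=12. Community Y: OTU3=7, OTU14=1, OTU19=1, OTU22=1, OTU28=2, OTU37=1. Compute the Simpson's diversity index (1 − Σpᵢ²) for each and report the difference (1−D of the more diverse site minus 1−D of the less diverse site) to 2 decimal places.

0.25

Community X: N=171, proportions 0.0643, 0.0468, 0.0234, 0.7544, 0.0409, 0.0702, giving 1−D = 0.4174 (working shown to 4 dp, full precision carried).
Community Y: N=13, proportions 0.5385, 0.0769, 0.0769, 0.0769, 0.1538, 0.0769, giving 1−D = 0.6627.
Difference = |0.4174 − 0.6627| = 0.2453, i.e. 0.25 to 2 decimal places.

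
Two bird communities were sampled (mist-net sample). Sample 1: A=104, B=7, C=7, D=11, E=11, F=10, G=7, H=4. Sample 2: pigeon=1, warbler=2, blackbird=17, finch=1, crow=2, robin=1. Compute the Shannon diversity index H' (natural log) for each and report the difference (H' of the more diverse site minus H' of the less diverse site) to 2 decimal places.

Sample 1: N=161, proportions 0.646, 0.0435, 0.0435, 0.0683, 0.0683, 0.0621, 0.0435, 0.0248, giving H' = 1.3224 (working shown to 4 dp, full precision carried).
Sample 2: N=24, proportions 0.0417, 0.0833, 0.7083, 0.0417, 0.0833, 0.0417, giving H' = 1.0557.
Difference = |1.3224 − 1.0557| = 0.2667, i.e. 0.27 to 2 decimal places.

0.27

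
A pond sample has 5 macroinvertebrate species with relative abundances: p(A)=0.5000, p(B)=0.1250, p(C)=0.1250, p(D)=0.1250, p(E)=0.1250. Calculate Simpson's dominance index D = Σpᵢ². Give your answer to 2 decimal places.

0.31

D = 0.5² + 0.125² + 0.125² + 0.125² + 0.125² = 0.2500 + 0.0156 + 0.0156 + 0.0156 + 0.0156 = 0.3125 (working shown to 4 dp, full precision carried).
To 2 decimal places, D = 0.31.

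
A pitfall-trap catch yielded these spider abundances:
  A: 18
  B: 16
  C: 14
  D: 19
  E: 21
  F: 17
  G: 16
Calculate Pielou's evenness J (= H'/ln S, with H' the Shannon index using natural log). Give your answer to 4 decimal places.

Total N = 18+16+14+19+21+17+16 = 121, so the proportions are 0.14876, 0.132231, 0.115702, 0.157025, 0.173554, 0.140496, 0.132231 (working shown to 6 dp, full precision carried).
H' = −Σ pᵢ ln pᵢ = −((-0.283451) + (-0.267531) + (-0.249539) + (-0.290708) + (-0.303939) + (-0.275734) + (-0.267531)) = 1.938433.
With S = 7 species, ln S = 1.945910, so J = 1.938433/1.945910 = 0.996157, i.e. 0.9962 to 4 decimal places.

0.9962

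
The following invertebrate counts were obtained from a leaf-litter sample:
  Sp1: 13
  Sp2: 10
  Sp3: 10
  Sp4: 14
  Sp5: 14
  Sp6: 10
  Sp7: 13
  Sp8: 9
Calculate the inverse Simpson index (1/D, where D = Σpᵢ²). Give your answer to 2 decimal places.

7.78

Total N = 13+10+10+14+14+10+13+9 = 93, so the proportions are 0.139785, 0.107527, 0.107527, 0.150538, 0.150538, 0.107527, 0.139785, 0.096774 (working shown to 6 dp, full precision carried).
D = 0.139785² + 0.107527² + 0.107527² + 0.150538² + 0.150538² + 0.107527² + 0.139785² + 0.096774² = 0.019540 + 0.011562 + 0.011562 + 0.022662 + 0.022662 + 0.011562 + 0.019540 + 0.009365 = 0.128454.
So 1/D = 7.7849, i.e. 7.78 to 2 decimal places.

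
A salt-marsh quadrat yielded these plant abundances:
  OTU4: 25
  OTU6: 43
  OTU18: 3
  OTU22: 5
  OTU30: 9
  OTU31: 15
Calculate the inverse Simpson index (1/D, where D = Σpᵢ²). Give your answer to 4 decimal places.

3.5537

Total N = 25+43+3+5+9+15 = 100, so the proportions are 0.25, 0.43, 0.03, 0.05, 0.09, 0.15 (working shown to 8 dp, full precision carried).
D = 0.25² + 0.43² + 0.03² + 0.05² + 0.09² + 0.15² = 0.06250000 + 0.18490000 + 0.00090000 + 0.00250000 + 0.00810000 + 0.02250000 = 0.28140000.
So 1/D = 3.553660, i.e. 3.5537 to 4 decimal places.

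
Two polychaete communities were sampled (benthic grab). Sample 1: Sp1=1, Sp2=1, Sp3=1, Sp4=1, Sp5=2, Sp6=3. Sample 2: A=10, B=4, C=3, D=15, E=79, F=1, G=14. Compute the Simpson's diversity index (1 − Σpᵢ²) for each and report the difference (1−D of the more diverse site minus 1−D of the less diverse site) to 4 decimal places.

Sample 1: N=9, proportions 0.111111, 0.111111, 0.111111, 0.111111, 0.222222, 0.333333, giving 1−D = 0.790123 (working shown to 6 dp, full precision carried).
Sample 2: N=126, proportions 0.079365, 0.031746, 0.02381, 0.119048, 0.626984, 0.007937, 0.111111, giving 1−D = 0.572436.
Difference = |0.790123 − 0.572436| = 0.217687, i.e. 0.2177 to 4 decimal places.

0.2177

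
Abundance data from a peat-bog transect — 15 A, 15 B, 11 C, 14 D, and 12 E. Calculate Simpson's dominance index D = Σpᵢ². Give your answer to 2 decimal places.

Total N = 15+15+11+14+12 = 67, so the proportions are 0.2239, 0.2239, 0.1642, 0.209, 0.1791 (working shown to 4 dp, full precision carried).
D = 0.2239² + 0.2239² + 0.1642² + 0.209² + 0.1791² = 0.0501 + 0.0501 + 0.0270 + 0.0437 + 0.0321 = 0.2029.
To 2 decimal places, D = 0.20.

0.20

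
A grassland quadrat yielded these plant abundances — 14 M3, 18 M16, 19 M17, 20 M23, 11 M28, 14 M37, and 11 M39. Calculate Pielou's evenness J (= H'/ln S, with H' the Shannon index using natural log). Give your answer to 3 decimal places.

0.987

Total N = 14+18+19+20+11+14+11 = 107, so the proportions are 0.13084, 0.16822, 0.17757, 0.18692, 0.1028, 0.13084, 0.1028 (working shown to 5 dp, full precision carried).
H' = −Σ pᵢ ln pᵢ = −((-0.26610) + (-0.29985) + (-0.30691) + (-0.31348) + (-0.23387) + (-0.26610) + (-0.23387)) = 1.92018.
With S = 7 species, ln S = 1.94591, so J = 1.92018/1.94591 = 0.98678, i.e. 0.987 to 3 decimal places.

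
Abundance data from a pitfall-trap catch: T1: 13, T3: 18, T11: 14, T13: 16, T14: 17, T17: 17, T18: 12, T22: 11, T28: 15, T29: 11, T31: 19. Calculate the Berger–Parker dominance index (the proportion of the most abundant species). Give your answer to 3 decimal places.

Total N = 13+18+14+16+17+17+12+11+15+11+19 = 163, so the proportions are 0.07975, 0.11043, 0.08589, 0.09816, 0.10429, 0.10429, 0.07362, 0.06748, 0.09202, 0.06748, 0.11656 (working shown to 5 dp, full precision carried).
The largest proportion is 0.11656, i.e. d = 0.117 to 3 decimal places.

0.117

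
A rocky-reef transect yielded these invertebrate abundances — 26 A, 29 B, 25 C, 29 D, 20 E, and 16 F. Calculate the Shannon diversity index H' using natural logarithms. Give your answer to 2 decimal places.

1.77

Total N = 26+29+25+29+20+16 = 145, so the proportions are 0.1793, 0.2, 0.1724, 0.2, 0.1379, 0.1103 (working shown to 4 dp, full precision carried).
Each pᵢ ln pᵢ term: 0.1793×(-1.7186)=-0.3082, 0.2×(-1.6094)=-0.3219, 0.1724×(-1.7579)=-0.3031, 0.2×(-1.6094)=-0.3219, 0.1379×(-1.9810)=-0.2732, 0.1103×(-2.2041)=-0.2432.
Sum = -1.7715, so H' = 1.77.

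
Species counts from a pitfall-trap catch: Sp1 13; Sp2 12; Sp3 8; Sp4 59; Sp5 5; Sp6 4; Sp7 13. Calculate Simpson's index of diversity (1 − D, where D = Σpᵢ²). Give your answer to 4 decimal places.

0.6870

Total N = 13+12+8+59+5+4+13 = 114, so the proportions are 0.114035, 0.105263, 0.070175, 0.517544, 0.04386, 0.035088, 0.114035 (working shown to 6 dp, full precision carried).
D = 0.114035² + 0.105263² + 0.070175² + 0.517544² + 0.04386² + 0.035088² + 0.114035² = 0.013004 + 0.011080 + 0.004925 + 0.267852 + 0.001924 + 0.001231 + 0.013004 = 0.313019.
So 1 − D = 0.686981, i.e. 0.6870 to 4 decimal places.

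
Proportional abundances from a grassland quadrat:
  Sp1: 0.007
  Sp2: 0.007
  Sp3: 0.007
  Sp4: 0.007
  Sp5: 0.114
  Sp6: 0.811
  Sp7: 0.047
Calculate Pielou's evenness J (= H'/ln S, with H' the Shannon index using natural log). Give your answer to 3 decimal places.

0.360

H' = −Σ pᵢ ln pᵢ = −((-0.03473) + (-0.03473) + (-0.03473) + (-0.03473) + (-0.24756) + (-0.16989) + (-0.14371)) = 0.70009 (working shown to 5 dp, full precision carried).
With S = 7 species, ln S = 1.94591, so J = 0.70009/1.94591 = 0.35978, i.e. 0.360 to 3 decimal places.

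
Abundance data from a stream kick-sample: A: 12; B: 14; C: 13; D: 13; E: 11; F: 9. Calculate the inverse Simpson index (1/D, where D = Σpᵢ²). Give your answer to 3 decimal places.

Total N = 12+14+13+13+11+9 = 72, so the proportions are 0.1666667, 0.1944444, 0.1805556, 0.1805556, 0.1527778, 0.125 (working shown to 7 dp, full precision carried).
D = 0.1666667² + 0.1944444² + 0.1805556² + 0.1805556² + 0.1527778² + 0.125² = 0.0277778 + 0.0378086 + 0.0326003 + 0.0326003 + 0.0233410 + 0.0156250 = 0.1697531.
So 1/D = 5.89091, i.e. 5.891 to 3 decimal places.

5.891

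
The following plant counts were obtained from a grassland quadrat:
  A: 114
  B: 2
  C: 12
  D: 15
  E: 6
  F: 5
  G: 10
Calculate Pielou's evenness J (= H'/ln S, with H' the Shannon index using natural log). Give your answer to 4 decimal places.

0.5728

Total N = 114+2+12+15+6+5+10 = 164, so the proportions are 0.695122, 0.012195, 0.073171, 0.091463, 0.036585, 0.030488, 0.060976 (working shown to 6 dp, full precision carried).
H' = −Σ pᵢ ln pᵢ = −((-0.252794) + (-0.053740) + (-0.191339) + (-0.218764) + (-0.121028) + (-0.106416) + (-0.170566)) = 1.114646.
With S = 7 species, ln S = 1.945910, so J = 1.114646/1.945910 = 0.572815, i.e. 0.5728 to 4 decimal places.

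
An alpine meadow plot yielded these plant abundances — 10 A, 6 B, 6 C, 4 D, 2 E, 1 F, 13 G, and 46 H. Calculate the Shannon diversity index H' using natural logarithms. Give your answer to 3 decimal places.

Total N = 10+6+6+4+2+1+13+46 = 88, so the proportions are 0.11364, 0.06818, 0.06818, 0.04545, 0.02273, 0.01136, 0.14773, 0.52273 (working shown to 5 dp, full precision carried).
Each pᵢ ln pᵢ term: 0.11364×(-2.17475)=-0.24713, 0.06818×(-2.68558)=-0.18311, 0.06818×(-2.68558)=-0.18311, 0.04545×(-3.09104)=-0.14050, 0.02273×(-3.78419)=-0.08600, 0.01136×(-4.47734)=-0.05088, 0.14773×(-1.91239)=-0.28251, 0.52273×(-0.64870)=-0.33909.
Sum = -1.51233, so H' = 1.512.

1.512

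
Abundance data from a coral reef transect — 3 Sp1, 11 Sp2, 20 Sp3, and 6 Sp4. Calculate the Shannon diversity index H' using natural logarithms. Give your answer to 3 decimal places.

Total N = 3+11+20+6 = 40, so the proportions are 0.075, 0.275, 0.5, 0.15 (working shown to 5 dp, full precision carried).
Each pᵢ ln pᵢ term: 0.075×(-2.59027)=-0.19427, 0.275×(-1.29098)=-0.35502, 0.5×(-0.69315)=-0.34657, 0.15×(-1.89712)=-0.28457.
Sum = -1.18043, so H' = 1.180.

1.180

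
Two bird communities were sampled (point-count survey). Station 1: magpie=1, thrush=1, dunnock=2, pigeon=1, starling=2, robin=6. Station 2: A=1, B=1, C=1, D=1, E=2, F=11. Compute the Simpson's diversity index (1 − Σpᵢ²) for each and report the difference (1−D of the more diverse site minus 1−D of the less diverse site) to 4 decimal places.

0.1683

Station 1: N=13, proportions 0.076923, 0.076923, 0.153846, 0.076923, 0.153846, 0.461538, giving 1−D = 0.721893 (working shown to 6 dp, full precision carried).
Station 2: N=17, proportions 0.058824, 0.058824, 0.058824, 0.058824, 0.117647, 0.647059, giving 1−D = 0.553633.
Difference = |0.721893 − 0.553633| = 0.168260, i.e. 0.1683 to 4 decimal places.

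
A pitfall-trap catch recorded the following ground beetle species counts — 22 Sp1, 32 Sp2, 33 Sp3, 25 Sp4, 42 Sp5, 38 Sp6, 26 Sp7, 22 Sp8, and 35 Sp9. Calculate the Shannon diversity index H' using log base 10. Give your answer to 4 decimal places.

Total N = 22+32+33+25+42+38+26+22+35 = 275, so the proportions are 0.08, 0.116364, 0.12, 0.090909, 0.152727, 0.138182, 0.094545, 0.08, 0.127273 (working shown to 6 dp, full precision carried).
Each pᵢ log₁₀ pᵢ term: 0.08×(-1.096910)=-0.087753, 0.116364×(-0.934183)=-0.108705, 0.12×(-0.920819)=-0.110498, 0.090909×(-1.041393)=-0.094672, 0.152727×(-0.816083)=-0.124638, 0.138182×(-0.859549)=-0.118774, 0.094545×(-1.024359)=-0.096849, 0.08×(-1.096910)=-0.087753, 0.127273×(-0.895265)=-0.113943.
Sum = -0.943584, so H' = 0.9436.

0.9436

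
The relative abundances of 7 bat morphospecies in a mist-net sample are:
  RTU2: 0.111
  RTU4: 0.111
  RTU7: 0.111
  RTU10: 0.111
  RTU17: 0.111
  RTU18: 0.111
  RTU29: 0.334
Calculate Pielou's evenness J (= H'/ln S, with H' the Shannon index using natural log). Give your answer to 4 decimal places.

H' = −Σ pᵢ ln pᵢ = −((-0.244003) + (-0.244003) + (-0.244003) + (-0.244003) + (-0.244003) + (-0.244003) + (-0.366269)) = 1.830287 (working shown to 6 dp, full precision carried).
With S = 7 species, ln S = 1.945910, so J = 1.830287/1.945910 = 0.940581, i.e. 0.9406 to 4 decimal places.

0.9406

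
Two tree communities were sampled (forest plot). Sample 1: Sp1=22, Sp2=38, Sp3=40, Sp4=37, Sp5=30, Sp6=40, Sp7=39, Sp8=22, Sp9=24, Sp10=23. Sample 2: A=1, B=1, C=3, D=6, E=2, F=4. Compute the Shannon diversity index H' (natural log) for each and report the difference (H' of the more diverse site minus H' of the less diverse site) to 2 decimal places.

Sample 1: N=315, proportions 0.0698, 0.1206, 0.127, 0.1175, 0.0952, 0.127, 0.1238, 0.0698, 0.0762, 0.073, giving H' = 2.2724 (working shown to 4 dp, full precision carried).
Sample 2: N=17, proportions 0.0588, 0.0588, 0.1765, 0.3529, 0.1176, 0.2353, giving H' = 1.5992.
Difference = |2.2724 − 1.5992| = 0.6732, i.e. 0.67 to 2 decimal places.

0.67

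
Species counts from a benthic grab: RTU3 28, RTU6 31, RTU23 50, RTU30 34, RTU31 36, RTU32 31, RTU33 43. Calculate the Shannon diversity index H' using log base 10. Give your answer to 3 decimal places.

Total N = 28+31+50+34+36+31+43 = 253, so the proportions are 0.11067, 0.12253, 0.19763, 0.13439, 0.14229, 0.12253, 0.16996 (working shown to 5 dp, full precision carried).
Each pᵢ log₁₀ pᵢ term: 0.11067×(-0.95596)=-0.10580, 0.12253×(-0.91176)=-0.11172, 0.19763×(-0.70415)=-0.13916, 0.13439×(-0.87164)=-0.11714, 0.14229×(-0.84682)=-0.12050, 0.12253×(-0.91176)=-0.11172, 0.16996×(-0.76965)=-0.13081.
Sum = -0.83684, so H' = 0.837.

0.837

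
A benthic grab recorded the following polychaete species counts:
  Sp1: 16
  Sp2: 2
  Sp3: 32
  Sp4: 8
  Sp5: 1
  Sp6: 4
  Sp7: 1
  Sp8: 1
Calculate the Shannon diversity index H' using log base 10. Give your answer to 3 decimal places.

0.618

Total N = 16+2+32+8+1+4+1+1 = 65, so the proportions are 0.24615, 0.03077, 0.49231, 0.12308, 0.01538, 0.06154, 0.01538, 0.01538 (working shown to 5 dp, full precision carried).
Each pᵢ log₁₀ pᵢ term: 0.24615×(-0.60879)=-0.14986, 0.03077×(-1.51188)=-0.04652, 0.49231×(-0.30776)=-0.15151, 0.12308×(-0.90982)=-0.11198, 0.01538×(-1.81291)=-0.02789, 0.06154×(-1.21085)=-0.07451, 0.01538×(-1.81291)=-0.02789, 0.01538×(-1.81291)=-0.02789.
Sum = -0.61806, so H' = 0.618.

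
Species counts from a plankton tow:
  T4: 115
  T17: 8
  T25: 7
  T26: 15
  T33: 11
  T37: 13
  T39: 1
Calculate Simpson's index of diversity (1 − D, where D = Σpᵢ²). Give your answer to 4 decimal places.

Total N = 115+8+7+15+11+13+1 = 170, so the proportions are 0.676471, 0.047059, 0.041176, 0.088235, 0.064706, 0.076471, 0.005882 (working shown to 6 dp, full precision carried).
D = 0.676471² + 0.047059² + 0.041176² + 0.088235² + 0.064706² + 0.076471² + 0.005882² = 0.457612 + 0.002215 + 0.001696 + 0.007785 + 0.004187 + 0.005848 + 0.000035 = 0.479377.
So 1 − D = 0.520623, i.e. 0.5206 to 4 decimal places.

0.5206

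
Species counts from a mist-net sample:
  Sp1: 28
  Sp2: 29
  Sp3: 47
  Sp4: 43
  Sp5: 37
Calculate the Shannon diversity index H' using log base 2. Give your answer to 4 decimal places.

Total N = 28+29+47+43+37 = 184, so the proportions are 0.152174, 0.157609, 0.255435, 0.233696, 0.201087 (working shown to 6 dp, full precision carried).
Each pᵢ log₂ pᵢ term: 0.152174×(-2.716207)=-0.413336, 0.157609×(-2.665581)=-0.420119, 0.255435×(-1.968973)=-0.502944, 0.233696×(-2.097297)=-0.490129, 0.201087×(-2.314109)=-0.465337.
Sum = -2.291865, so H' = 2.2919.

2.2919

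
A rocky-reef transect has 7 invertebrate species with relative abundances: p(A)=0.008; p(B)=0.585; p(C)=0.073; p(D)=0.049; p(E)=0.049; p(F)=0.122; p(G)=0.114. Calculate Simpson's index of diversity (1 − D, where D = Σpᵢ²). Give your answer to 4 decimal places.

0.6197

D = 0.008² + 0.585² + 0.073² + 0.049² + 0.049² + 0.122² + 0.114² = 0.000064 + 0.342225 + 0.005329 + 0.002401 + 0.002401 + 0.014884 + 0.012996 = 0.380300 (working shown to 6 dp, full precision carried).
So 1 − D = 0.619700, i.e. 0.6197 to 4 decimal places.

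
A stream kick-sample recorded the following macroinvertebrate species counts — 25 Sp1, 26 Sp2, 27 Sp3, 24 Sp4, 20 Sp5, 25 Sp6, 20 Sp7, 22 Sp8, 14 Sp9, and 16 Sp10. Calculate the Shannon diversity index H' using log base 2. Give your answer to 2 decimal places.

Total N = 25+26+27+24+20+25+20+22+14+16 = 219, so the proportions are 0.1142, 0.1187, 0.1233, 0.1096, 0.0913, 0.1142, 0.0913, 0.1005, 0.0639, 0.0731 (working shown to 4 dp, full precision carried).
Each pᵢ log₂ pᵢ term: 0.1142×(-3.1309)=-0.3574, 0.1187×(-3.0743)=-0.3650, 0.1233×(-3.0199)=-0.3723, 0.1096×(-3.1898)=-0.3496, 0.0913×(-3.4529)=-0.3153, 0.1142×(-3.1309)=-0.3574, 0.0913×(-3.4529)=-0.3153, 0.1005×(-3.3154)=-0.3330, 0.0639×(-3.9674)=-0.2536, 0.0731×(-3.7748)=-0.2758.
Sum = -3.2948, so H' = 3.29.

3.29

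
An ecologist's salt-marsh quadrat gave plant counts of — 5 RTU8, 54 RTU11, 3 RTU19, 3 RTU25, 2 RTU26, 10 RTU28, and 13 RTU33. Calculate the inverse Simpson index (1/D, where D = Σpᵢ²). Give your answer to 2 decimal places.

2.51

Total N = 5+54+3+3+2+10+13 = 90, so the proportions are 0.05556, 0.6, 0.03333, 0.03333, 0.02222, 0.11111, 0.14444 (working shown to 5 dp, full precision carried).
D = 0.05556² + 0.6² + 0.03333² + 0.03333² + 0.02222² + 0.11111² + 0.14444² = 0.00309 + 0.36000 + 0.00111 + 0.00111 + 0.00049 + 0.01235 + 0.02086 = 0.39901.
So 1/D = 2.5062, i.e. 2.51 to 2 decimal places.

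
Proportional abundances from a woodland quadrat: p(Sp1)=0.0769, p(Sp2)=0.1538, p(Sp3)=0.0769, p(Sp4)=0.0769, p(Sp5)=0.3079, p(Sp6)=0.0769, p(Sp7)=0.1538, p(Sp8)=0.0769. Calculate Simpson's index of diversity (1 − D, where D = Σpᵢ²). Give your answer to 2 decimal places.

0.83

D = 0.0769² + 0.1538² + 0.0769² + 0.0769² + 0.3079² + 0.0769² + 0.1538² + 0.0769² = 0.0059 + 0.0237 + 0.0059 + 0.0059 + 0.0948 + 0.0059 + 0.0237 + 0.0059 = 0.1717 (working shown to 4 dp, full precision carried).
So 1 − D = 0.8283, i.e. 0.83 to 2 decimal places.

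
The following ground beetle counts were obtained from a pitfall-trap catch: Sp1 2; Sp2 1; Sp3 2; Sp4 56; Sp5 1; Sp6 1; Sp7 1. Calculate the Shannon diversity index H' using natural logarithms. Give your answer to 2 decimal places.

Total N = 2+1+2+56+1+1+1 = 64, so the proportions are 0.0312, 0.0156, 0.0312, 0.875, 0.0156, 0.0156, 0.0156 (working shown to 4 dp, full precision carried).
Each pᵢ ln pᵢ term: 0.0312×(-3.4657)=-0.1083, 0.0156×(-4.1589)=-0.0650, 0.0312×(-3.4657)=-0.1083, 0.875×(-0.1335)=-0.1168, 0.0156×(-4.1589)=-0.0650, 0.0156×(-4.1589)=-0.0650, 0.0156×(-4.1589)=-0.0650.
Sum = -0.5934, so H' = 0.59.

0.59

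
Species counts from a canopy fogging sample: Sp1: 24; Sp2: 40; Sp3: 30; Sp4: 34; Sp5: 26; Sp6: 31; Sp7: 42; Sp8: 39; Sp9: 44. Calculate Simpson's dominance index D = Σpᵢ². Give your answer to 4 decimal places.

Total N = 24+40+30+34+26+31+42+39+44 = 310, so the proportions are 0.077419, 0.129032, 0.096774, 0.109677, 0.083871, 0.1, 0.135484, 0.125806, 0.141935 (working shown to 6 dp, full precision carried).
D = 0.077419² + 0.129032² + 0.096774² + 0.109677² + 0.083871² + 0.1² + 0.135484² + 0.125806² + 0.141935² = 0.005994 + 0.016649 + 0.009365 + 0.012029 + 0.007034 + 0.010000 + 0.018356 + 0.015827 + 0.020146 = 0.115401.
To 4 decimal places, D = 0.1154.

0.1154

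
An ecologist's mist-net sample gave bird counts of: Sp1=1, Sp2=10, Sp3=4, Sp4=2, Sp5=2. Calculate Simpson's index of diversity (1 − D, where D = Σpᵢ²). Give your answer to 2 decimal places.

Total N = 1+10+4+2+2 = 19, so the proportions are 0.0526, 0.5263, 0.2105, 0.1053, 0.1053 (working shown to 4 dp, full precision carried).
D = 0.0526² + 0.5263² + 0.2105² + 0.1053² + 0.1053² = 0.0028 + 0.2770 + 0.0443 + 0.0111 + 0.0111 = 0.3463.
So 1 − D = 0.6537, i.e. 0.65 to 2 decimal places.

0.65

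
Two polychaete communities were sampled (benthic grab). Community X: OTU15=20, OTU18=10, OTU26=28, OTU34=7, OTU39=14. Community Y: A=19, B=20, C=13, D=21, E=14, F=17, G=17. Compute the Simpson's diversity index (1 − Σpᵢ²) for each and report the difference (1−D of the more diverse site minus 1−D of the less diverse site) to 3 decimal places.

0.098

Community X: N=79, proportions 0.2531646, 0.1265823, 0.3544304, 0.0886076, 0.1772152, giving 1−D = 0.7550072 (working shown to 7 dp, full precision carried).
Community Y: N=121, proportions 0.1570248, 0.1652893, 0.107438, 0.1735537, 0.1157025, 0.1404959, 0.1404959, giving 1−D = 0.8534936.
Difference = |0.7550072 − 0.8534936| = 0.0984864, i.e. 0.098 to 3 decimal places.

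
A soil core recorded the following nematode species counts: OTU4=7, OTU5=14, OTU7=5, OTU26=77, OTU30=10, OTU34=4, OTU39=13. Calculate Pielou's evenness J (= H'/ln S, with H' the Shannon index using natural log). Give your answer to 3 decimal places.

0.703

Total N = 7+14+5+77+10+4+13 = 130, so the proportions are 0.05385, 0.10769, 0.03846, 0.59231, 0.07692, 0.03077, 0.1 (working shown to 5 dp, full precision carried).
H' = −Σ pᵢ ln pᵢ = −((-0.15732) + (-0.23999) + (-0.12531) + (-0.31021) + (-0.19730) + (-0.10712) + (-0.23026)) = 1.36751.
With S = 7 species, ln S = 1.94591, so J = 1.36751/1.94591 = 0.70276, i.e. 0.703 to 3 decimal places.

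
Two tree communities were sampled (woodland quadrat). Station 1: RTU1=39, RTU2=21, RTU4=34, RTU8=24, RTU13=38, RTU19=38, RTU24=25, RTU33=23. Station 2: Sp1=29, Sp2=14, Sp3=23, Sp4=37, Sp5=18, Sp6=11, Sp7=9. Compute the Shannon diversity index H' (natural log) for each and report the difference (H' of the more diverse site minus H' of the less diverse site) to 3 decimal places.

Station 1: N=242, proportions 0.16116, 0.08678, 0.1405, 0.09917, 0.15702, 0.15702, 0.10331, 0.09504, giving H' = 2.05080 (working shown to 5 dp, full precision carried).
Station 2: N=141, proportions 0.20567, 0.09929, 0.16312, 0.26241, 0.12766, 0.07801, 0.06383, giving H' = 1.83885.
Difference = |2.05080 − 1.83885| = 0.21195, i.e. 0.212 to 3 decimal places.

0.212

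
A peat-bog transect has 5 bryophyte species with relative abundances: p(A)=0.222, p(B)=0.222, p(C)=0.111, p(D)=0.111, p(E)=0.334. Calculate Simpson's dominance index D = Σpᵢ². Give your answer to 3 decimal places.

0.235

D = 0.222² + 0.222² + 0.111² + 0.111² + 0.334² = 0.04928 + 0.04928 + 0.01232 + 0.01232 + 0.11156 = 0.23477 (working shown to 5 dp, full precision carried).
To 3 decimal places, D = 0.235.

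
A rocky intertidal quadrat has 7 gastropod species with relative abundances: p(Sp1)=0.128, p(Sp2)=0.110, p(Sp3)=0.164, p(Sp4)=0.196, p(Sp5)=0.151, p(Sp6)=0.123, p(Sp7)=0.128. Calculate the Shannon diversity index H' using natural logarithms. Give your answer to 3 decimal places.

1.928

Each pᵢ ln pᵢ term (working shown to 5 dp, full precision carried): 0.128×(-2.05573)=-0.26313, 0.11×(-2.20727)=-0.24280, 0.164×(-1.80789)=-0.29649, 0.196×(-1.62964)=-0.31941, 0.151×(-1.89048)=-0.28546, 0.123×(-2.09557)=-0.25776, 0.128×(-2.05573)=-0.26313.
Sum = -1.92819, so H' = 1.928.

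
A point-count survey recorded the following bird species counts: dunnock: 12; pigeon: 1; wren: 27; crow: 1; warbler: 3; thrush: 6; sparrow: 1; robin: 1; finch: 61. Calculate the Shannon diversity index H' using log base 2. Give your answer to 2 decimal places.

1.92

Total N = 12+1+27+1+3+6+1+1+61 = 113, so the proportions are 0.1062, 0.0088, 0.2389, 0.0088, 0.0265, 0.0531, 0.0088, 0.0088, 0.5398 (working shown to 4 dp, full precision carried).
Each pᵢ log₂ pᵢ term: 0.1062×(-3.2352)=-0.3436, 0.0088×(-6.8202)=-0.0604, 0.2389×(-2.0653)=-0.4935, 0.0088×(-6.8202)=-0.0604, 0.0265×(-5.2352)=-0.1390, 0.0531×(-4.2352)=-0.2249, 0.0088×(-6.8202)=-0.0604, 0.0088×(-6.8202)=-0.0604, 0.5398×(-0.8894)=-0.4801.
Sum = -1.9225, so H' = 1.92.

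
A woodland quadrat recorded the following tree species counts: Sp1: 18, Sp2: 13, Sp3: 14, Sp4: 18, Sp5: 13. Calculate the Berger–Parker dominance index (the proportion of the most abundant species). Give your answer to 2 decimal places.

Total N = 18+13+14+18+13 = 76, so the proportions are 0.2368, 0.1711, 0.1842, 0.2368, 0.1711 (working shown to 4 dp, full precision carried).
The largest proportion is 0.2368, i.e. d = 0.24 to 2 decimal places.

0.24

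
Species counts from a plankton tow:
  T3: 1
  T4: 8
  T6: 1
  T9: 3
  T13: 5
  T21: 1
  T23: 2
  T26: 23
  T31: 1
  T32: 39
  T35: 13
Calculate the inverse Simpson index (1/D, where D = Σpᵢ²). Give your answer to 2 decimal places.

Total N = 1+8+1+3+5+1+2+23+1+39+13 = 97, so the proportions are 0.010309, 0.082474, 0.010309, 0.030928, 0.051546, 0.010309, 0.020619, 0.237113, 0.010309, 0.402062, 0.134021 (working shown to 6 dp, full precision carried).
D = 0.010309² + 0.082474² + 0.010309² + 0.030928² + 0.051546² + 0.010309² + 0.020619² + 0.237113² + 0.010309² + 0.402062² + 0.134021² = 0.000106 + 0.006802 + 0.000106 + 0.000957 + 0.002657 + 0.000106 + 0.000425 + 0.056223 + 0.000106 + 0.161654 + 0.017962 = 0.247104.
So 1/D = 4.0469, i.e. 4.05 to 2 decimal places.

4.05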